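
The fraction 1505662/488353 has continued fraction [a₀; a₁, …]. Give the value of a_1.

12

Repeatedly divide and take the remainder:
1505662 = 3·488353 + 40603, so a_0 = 3
488353 = 12·40603 + 1117, so a_1 = 12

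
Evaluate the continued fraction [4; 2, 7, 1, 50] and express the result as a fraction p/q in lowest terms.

3867/865

Start with 50.
1 + 1/(50/1) = 1 + 1/50 = 51/50
7 + 1/(51/50) = 7 + 50/51 = 407/51
2 + 1/(407/51) = 2 + 51/407 = 865/407
4 + 1/(865/407) = 4 + 407/865 = 3867/865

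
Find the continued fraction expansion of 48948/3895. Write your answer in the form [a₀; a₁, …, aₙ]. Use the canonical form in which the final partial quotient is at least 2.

48948 ÷ 3895 → quotient 12, remainder 2208
3895 ÷ 2208 → quotient 1, remainder 1687
2208 ÷ 1687 → quotient 1, remainder 521
1687 ÷ 521 → quotient 3, remainder 124
521 ÷ 124 → quotient 4, remainder 25
124 ÷ 25 → quotient 4, remainder 24
25 ÷ 24 → quotient 1, remainder 1
24 ÷ 1 → quotient 24, remainder 0

[12; 1, 1, 3, 4, 4, 1, 24]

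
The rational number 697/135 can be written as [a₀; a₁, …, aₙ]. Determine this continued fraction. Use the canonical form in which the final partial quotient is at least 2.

[5; 6, 7, 3]

697 = 5·135 + 22, so a_0 = 5
135 = 6·22 + 3, so a_1 = 6
22 = 7·3 + 1, so a_2 = 7
3 = 3·1 + 0, so a_3 = 3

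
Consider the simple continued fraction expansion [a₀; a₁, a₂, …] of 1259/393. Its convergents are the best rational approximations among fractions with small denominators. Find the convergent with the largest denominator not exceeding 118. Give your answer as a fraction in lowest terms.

362/113

List convergents until the denominator exceeds the bound:
a_0 = 3: 3/1  (≤ bound)
a_1 = 4: 13/4  (≤ bound)
a_2 = 1: 16/5  (≤ bound)
a_3 = 10: 173/54  (≤ bound)
a_4 = 2: 362/113  (≤ bound)
a_5 = 3: 1259/393  (> 118, stop)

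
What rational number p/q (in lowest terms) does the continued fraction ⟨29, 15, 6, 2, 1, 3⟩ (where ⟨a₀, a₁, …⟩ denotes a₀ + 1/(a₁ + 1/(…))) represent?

Work from the innermost term outward:
Start with 3.
1 + 1/(3/1) = 1 + 1/3 = 4/3
2 + 1/(4/3) = 2 + 3/4 = 11/4
6 + 1/(11/4) = 6 + 4/11 = 70/11
15 + 1/(70/11) = 15 + 11/70 = 1061/70
29 + 1/(1061/70) = 29 + 70/1061 = 30839/1061

30839/1061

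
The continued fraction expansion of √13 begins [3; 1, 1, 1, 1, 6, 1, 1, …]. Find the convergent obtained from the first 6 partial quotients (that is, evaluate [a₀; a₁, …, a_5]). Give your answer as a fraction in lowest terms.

119/33

Start with 6.
1 + 1/(6/1) = 1 + 1/6 = 7/6
1 + 1/(7/6) = 1 + 6/7 = 13/7
1 + 1/(13/7) = 1 + 7/13 = 20/13
1 + 1/(20/13) = 1 + 13/20 = 33/20
3 + 1/(33/20) = 3 + 20/33 = 119/33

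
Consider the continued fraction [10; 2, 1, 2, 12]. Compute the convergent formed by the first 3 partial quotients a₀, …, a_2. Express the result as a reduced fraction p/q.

Start with 1.
2 + 1/(1/1) = 2 + 1/1 = 3/1
10 + 1/(3/1) = 10 + 1/3 = 31/3

31/3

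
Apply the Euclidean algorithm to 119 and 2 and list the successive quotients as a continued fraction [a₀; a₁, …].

Repeatedly divide and take the remainder:
⌊119/2⌋ = 59, remainder 1
⌊2/1⌋ = 2, remainder 0

[59; 2]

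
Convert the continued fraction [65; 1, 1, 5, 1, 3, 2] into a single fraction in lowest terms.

7406/113

Start with 2.
3 + 1/(2/1) = 3 + 1/2 = 7/2
1 + 1/(7/2) = 1 + 2/7 = 9/7
5 + 1/(9/7) = 5 + 7/9 = 52/9
1 + 1/(52/9) = 1 + 9/52 = 61/52
1 + 1/(61/52) = 1 + 52/61 = 113/61
65 + 1/(113/61) = 65 + 61/113 = 7406/113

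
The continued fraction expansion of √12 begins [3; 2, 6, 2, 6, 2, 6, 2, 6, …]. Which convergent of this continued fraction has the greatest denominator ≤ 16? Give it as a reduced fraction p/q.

45/13

a_0 = 3: 3/1  (≤ bound)
a_1 = 2: 7/2  (≤ bound)
a_2 = 6: 45/13  (≤ bound)
a_3 = 2: 97/28  (> 16, stop)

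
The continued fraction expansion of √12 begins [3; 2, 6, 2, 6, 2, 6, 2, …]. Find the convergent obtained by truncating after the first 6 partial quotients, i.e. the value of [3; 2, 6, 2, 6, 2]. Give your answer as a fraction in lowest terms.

1351/390

a_0 = 3: 3/1
a_1 = 2: 7/2
a_2 = 6: 45/13
a_3 = 2: 97/28
a_4 = 6: 627/181
a_5 = 2: 1351/390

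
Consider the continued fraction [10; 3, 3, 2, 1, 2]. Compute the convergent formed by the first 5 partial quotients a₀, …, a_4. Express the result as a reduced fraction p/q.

340/33

Start with 1.
2 + 1/(1/1) = 2 + 1/1 = 3/1
3 + 1/(3/1) = 3 + 1/3 = 10/3
3 + 1/(10/3) = 3 + 3/10 = 33/10
10 + 1/(33/10) = 10 + 10/33 = 340/33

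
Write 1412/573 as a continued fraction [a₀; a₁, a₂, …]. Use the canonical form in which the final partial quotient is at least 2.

[2; 2, 6, 2, 20]

1412 = 2·573 + 266, so a_0 = 2
573 = 2·266 + 41, so a_1 = 2
266 = 6·41 + 20, so a_2 = 6
41 = 2·20 + 1, so a_3 = 2
20 = 20·1 + 0, so a_4 = 20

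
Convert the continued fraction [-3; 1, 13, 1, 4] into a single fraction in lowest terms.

-153/74

Use the convergent recurrence hₖ = aₖ·hₖ₋₁ + hₖ₋₂ (and likewise for the denominators kₖ):
a_0 = -3: -3/1
a_1 = 1: -2/1
a_2 = 13: -29/14
a_3 = 1: -31/15
a_4 = 4: -153/74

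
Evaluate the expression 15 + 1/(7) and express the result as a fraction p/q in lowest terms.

106/7

a_0 = 15: 15/1
a_1 = 7: 106/7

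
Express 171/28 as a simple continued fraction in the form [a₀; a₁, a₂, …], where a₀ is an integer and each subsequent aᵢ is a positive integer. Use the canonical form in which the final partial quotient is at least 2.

[6; 9, 3]

⌊171/28⌋ = 6, remainder 3
⌊28/3⌋ = 9, remainder 1
⌊3/1⌋ = 3, remainder 0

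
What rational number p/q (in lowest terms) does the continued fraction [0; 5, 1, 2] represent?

3/17

Starting at the tail and folding back:
Start with 2.
1 + 1/(2/1) = 1 + 1/2 = 3/2
5 + 1/(3/2) = 5 + 2/3 = 17/3
0 + 1/(17/3) = 0 + 3/17 = 3/17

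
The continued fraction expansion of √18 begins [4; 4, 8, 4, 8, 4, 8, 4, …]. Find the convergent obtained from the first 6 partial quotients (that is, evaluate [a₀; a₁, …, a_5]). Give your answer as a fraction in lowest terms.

19601/4620

Start with 4.
8 + 1/(4/1) = 8 + 1/4 = 33/4
4 + 1/(33/4) = 4 + 4/33 = 136/33
8 + 1/(136/33) = 8 + 33/136 = 1121/136
4 + 1/(1121/136) = 4 + 136/1121 = 4620/1121
4 + 1/(4620/1121) = 4 + 1121/4620 = 19601/4620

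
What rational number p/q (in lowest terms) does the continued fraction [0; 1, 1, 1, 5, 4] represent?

Start with 4.
5 + 1/(4/1) = 5 + 1/4 = 21/4
1 + 1/(21/4) = 1 + 4/21 = 25/21
1 + 1/(25/21) = 1 + 21/25 = 46/25
1 + 1/(46/25) = 1 + 25/46 = 71/46
0 + 1/(71/46) = 0 + 46/71 = 46/71

46/71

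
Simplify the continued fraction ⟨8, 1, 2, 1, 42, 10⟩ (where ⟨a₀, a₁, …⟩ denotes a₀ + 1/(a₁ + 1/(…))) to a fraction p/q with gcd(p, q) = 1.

14995/1714

Start with 10.
42 + 1/(10/1) = 42 + 1/10 = 421/10
1 + 1/(421/10) = 1 + 10/421 = 431/421
2 + 1/(431/421) = 2 + 421/431 = 1283/431
1 + 1/(1283/431) = 1 + 431/1283 = 1714/1283
8 + 1/(1714/1283) = 8 + 1283/1714 = 14995/1714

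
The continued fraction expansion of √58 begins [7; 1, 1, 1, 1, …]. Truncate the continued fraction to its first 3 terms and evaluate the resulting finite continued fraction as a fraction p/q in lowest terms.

15/2

Build up convergents one term at a time:
a_0 = 7: 7/1
a_1 = 1: 8/1
a_2 = 1: 15/2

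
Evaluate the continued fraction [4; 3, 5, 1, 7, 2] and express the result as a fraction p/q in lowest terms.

Build up convergents one term at a time:
a_0 = 4: 4/1
a_1 = 3: 13/3
a_2 = 5: 69/16
a_3 = 1: 82/19
a_4 = 7: 643/149
a_5 = 2: 1368/317

1368/317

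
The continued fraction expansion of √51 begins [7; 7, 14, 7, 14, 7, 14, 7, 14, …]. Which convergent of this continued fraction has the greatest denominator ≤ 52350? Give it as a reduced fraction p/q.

70693/9899

a_0 = 7: 7/1  (≤ bound)
a_1 = 7: 50/7  (≤ bound)
a_2 = 14: 707/99  (≤ bound)
a_3 = 7: 4999/700  (≤ bound)
a_4 = 14: 70693/9899  (≤ bound)
a_5 = 7: 499850/69993  (> 52350, stop)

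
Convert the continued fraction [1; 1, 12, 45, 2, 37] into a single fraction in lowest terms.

85450/44431

Start with 37.
2 + 1/(37/1) = 2 + 1/37 = 75/37
45 + 1/(75/37) = 45 + 37/75 = 3412/75
12 + 1/(3412/75) = 12 + 75/3412 = 41019/3412
1 + 1/(41019/3412) = 1 + 3412/41019 = 44431/41019
1 + 1/(44431/41019) = 1 + 41019/44431 = 85450/44431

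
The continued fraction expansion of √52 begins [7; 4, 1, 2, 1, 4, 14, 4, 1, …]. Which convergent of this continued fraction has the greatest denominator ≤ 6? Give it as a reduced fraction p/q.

a_0 = 7: 7/1  (≤ bound)
a_1 = 4: 29/4  (≤ bound)
a_2 = 1: 36/5  (≤ bound)
a_3 = 2: 101/14  (> 6, stop)

36/5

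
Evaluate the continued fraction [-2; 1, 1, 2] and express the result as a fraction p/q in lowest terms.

-7/5

a_0 = -2: -2/1
a_1 = 1: -1/1
a_2 = 1: -3/2
a_3 = 2: -7/5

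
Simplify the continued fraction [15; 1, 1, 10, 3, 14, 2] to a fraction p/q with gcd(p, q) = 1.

Use the convergent recurrence hₖ = aₖ·hₖ₋₁ + hₖ₋₂ (and likewise for the denominators kₖ):
a_0 = 15: 15/1
a_1 = 1: 16/1
a_2 = 1: 31/2
a_3 = 10: 326/21
a_4 = 3: 1009/65
a_5 = 14: 14452/931
a_6 = 2: 29913/1927

29913/1927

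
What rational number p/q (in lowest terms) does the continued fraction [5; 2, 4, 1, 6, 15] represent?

6195/1136

Collapse the nested fraction from the inside out:
Start with 15.
6 + 1/(15/1) = 6 + 1/15 = 91/15
1 + 1/(91/15) = 1 + 15/91 = 106/91
4 + 1/(106/91) = 4 + 91/106 = 515/106
2 + 1/(515/106) = 2 + 106/515 = 1136/515
5 + 1/(1136/515) = 5 + 515/1136 = 6195/1136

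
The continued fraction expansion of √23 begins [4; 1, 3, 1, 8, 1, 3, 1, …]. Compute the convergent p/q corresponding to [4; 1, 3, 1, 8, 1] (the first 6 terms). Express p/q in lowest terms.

Start with 1.
8 + 1/(1/1) = 8 + 1/1 = 9/1
1 + 1/(9/1) = 1 + 1/9 = 10/9
3 + 1/(10/9) = 3 + 9/10 = 39/10
1 + 1/(39/10) = 1 + 10/39 = 49/39
4 + 1/(49/39) = 4 + 39/49 = 235/49

235/49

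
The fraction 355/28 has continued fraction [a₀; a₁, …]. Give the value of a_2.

⌊355/28⌋ = 12, remainder 19
⌊28/19⌋ = 1, remainder 9
⌊19/9⌋ = 2, remainder 1

2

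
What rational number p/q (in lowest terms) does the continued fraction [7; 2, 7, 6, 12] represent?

8356/1119

Start with 12.
6 + 1/(12/1) = 6 + 1/12 = 73/12
7 + 1/(73/12) = 7 + 12/73 = 523/73
2 + 1/(523/73) = 2 + 73/523 = 1119/523
7 + 1/(1119/523) = 7 + 523/1119 = 8356/1119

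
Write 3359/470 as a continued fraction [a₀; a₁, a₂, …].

⌊3359/470⌋ = 7, remainder 69
⌊470/69⌋ = 6, remainder 56
⌊69/56⌋ = 1, remainder 13
⌊56/13⌋ = 4, remainder 4
⌊13/4⌋ = 3, remainder 1
⌊4/1⌋ = 4, remainder 0

[7; 6, 1, 4, 3, 4]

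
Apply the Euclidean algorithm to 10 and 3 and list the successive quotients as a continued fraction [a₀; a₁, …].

⌊10/3⌋ = 3, remainder 1
⌊3/1⌋ = 3, remainder 0

[3; 3]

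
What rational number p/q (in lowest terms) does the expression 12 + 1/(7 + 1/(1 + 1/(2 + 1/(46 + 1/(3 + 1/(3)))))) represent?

130147/10729

Starting at the tail and folding back:
Start with 3.
3 + 1/(3/1) = 3 + 1/3 = 10/3
46 + 1/(10/3) = 46 + 3/10 = 463/10
2 + 1/(463/10) = 2 + 10/463 = 936/463
1 + 1/(936/463) = 1 + 463/936 = 1399/936
7 + 1/(1399/936) = 7 + 936/1399 = 10729/1399
12 + 1/(10729/1399) = 12 + 1399/10729 = 130147/10729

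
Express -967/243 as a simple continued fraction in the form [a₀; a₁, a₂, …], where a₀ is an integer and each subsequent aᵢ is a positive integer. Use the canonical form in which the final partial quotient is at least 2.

[-4; 48, 1, 1, 2]

Apply division with remainder until the remainder is 0:
-967 = -4·243 + 5, so a_0 = -4
243 = 48·5 + 3, so a_1 = 48
5 = 1·3 + 2, so a_2 = 1
3 = 1·2 + 1, so a_3 = 1
2 = 2·1 + 0, so a_4 = 2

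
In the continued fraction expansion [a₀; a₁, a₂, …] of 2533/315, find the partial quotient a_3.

3

⌊2533/315⌋ = 8, remainder 13
⌊315/13⌋ = 24, remainder 3
⌊13/3⌋ = 4, remainder 1
⌊3/1⌋ = 3, remainder 0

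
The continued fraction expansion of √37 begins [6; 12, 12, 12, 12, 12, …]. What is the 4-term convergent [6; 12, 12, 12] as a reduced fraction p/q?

10657/1752

Compute successive convergents:
a_0 = 6: 6/1
a_1 = 12: 73/12
a_2 = 12: 882/145
a_3 = 12: 10657/1752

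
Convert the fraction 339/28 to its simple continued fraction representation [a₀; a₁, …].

[12; 9, 3]

339 ÷ 28 → quotient 12, remainder 3
28 ÷ 3 → quotient 9, remainder 1
3 ÷ 1 → quotient 3, remainder 0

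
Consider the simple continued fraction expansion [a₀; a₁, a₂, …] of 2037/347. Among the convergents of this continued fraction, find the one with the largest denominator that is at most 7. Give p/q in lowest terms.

41/7

List convergents until the denominator exceeds the bound:
a_0 = 5: 5/1  (≤ bound)
a_1 = 1: 6/1  (≤ bound)
a_2 = 6: 41/7  (≤ bound)
a_3 = 1: 47/8  (> 7, stop)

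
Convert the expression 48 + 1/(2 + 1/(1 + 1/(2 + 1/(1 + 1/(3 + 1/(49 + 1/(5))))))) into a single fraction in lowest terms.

Compute successive convergents:
a_0 = 48: 48/1
a_1 = 2: 97/2
a_2 = 1: 145/3
a_3 = 2: 387/8
a_4 = 1: 532/11
a_5 = 3: 1983/41
a_6 = 49: 97699/2020
a_7 = 5: 490478/10141

490478/10141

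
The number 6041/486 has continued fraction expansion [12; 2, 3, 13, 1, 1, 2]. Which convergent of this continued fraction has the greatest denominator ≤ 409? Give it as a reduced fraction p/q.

2399/193

List convergents until the denominator exceeds the bound:
a_0 = 12: 12/1  (≤ bound)
a_1 = 2: 25/2  (≤ bound)
a_2 = 3: 87/7  (≤ bound)
a_3 = 13: 1156/93  (≤ bound)
a_4 = 1: 1243/100  (≤ bound)
a_5 = 1: 2399/193  (≤ bound)
a_6 = 2: 6041/486  (> 409, stop)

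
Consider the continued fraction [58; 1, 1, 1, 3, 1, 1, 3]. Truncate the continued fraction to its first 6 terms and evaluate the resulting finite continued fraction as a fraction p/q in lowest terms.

821/14

Starting at the tail and folding back:
Start with 1.
3 + 1/(1/1) = 3 + 1/1 = 4/1
1 + 1/(4/1) = 1 + 1/4 = 5/4
1 + 1/(5/4) = 1 + 4/5 = 9/5
1 + 1/(9/5) = 1 + 5/9 = 14/9
58 + 1/(14/9) = 58 + 9/14 = 821/14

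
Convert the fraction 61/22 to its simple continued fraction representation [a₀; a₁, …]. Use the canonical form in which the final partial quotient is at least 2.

[2; 1, 3, 2, 2]

61 ÷ 22 → quotient 2, remainder 17
22 ÷ 17 → quotient 1, remainder 5
17 ÷ 5 → quotient 3, remainder 2
5 ÷ 2 → quotient 2, remainder 1
2 ÷ 1 → quotient 2, remainder 0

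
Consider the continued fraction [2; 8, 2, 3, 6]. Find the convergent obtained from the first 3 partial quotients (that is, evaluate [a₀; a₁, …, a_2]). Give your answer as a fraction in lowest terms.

a_0 = 2: 2/1
a_1 = 8: 17/8
a_2 = 2: 36/17

36/17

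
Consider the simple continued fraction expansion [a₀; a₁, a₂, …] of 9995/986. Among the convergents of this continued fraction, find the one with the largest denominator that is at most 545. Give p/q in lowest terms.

List convergents until the denominator exceeds the bound:
a_0 = 10: 10/1  (≤ bound)
a_1 = 7: 71/7  (≤ bound)
a_2 = 3: 223/22  (≤ bound)
a_3 = 3: 740/73  (≤ bound)
a_4 = 2: 1703/168  (≤ bound)
a_5 = 2: 4146/409  (≤ bound)
a_6 = 2: 9995/986  (> 545, stop)

4146/409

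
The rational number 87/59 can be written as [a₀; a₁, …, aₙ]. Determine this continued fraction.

Run the Euclidean algorithm, recording each quotient:
87 ÷ 59 → quotient 1, remainder 28
59 ÷ 28 → quotient 2, remainder 3
28 ÷ 3 → quotient 9, remainder 1
3 ÷ 1 → quotient 3, remainder 0

[1; 2, 9, 3]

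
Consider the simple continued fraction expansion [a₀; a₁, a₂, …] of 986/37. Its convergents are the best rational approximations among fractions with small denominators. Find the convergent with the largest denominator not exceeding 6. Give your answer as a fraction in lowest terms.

80/3

a_0 = 26: 26/1  (≤ bound)
a_1 = 1: 27/1  (≤ bound)
a_2 = 1: 53/2  (≤ bound)
a_3 = 1: 80/3  (≤ bound)
a_4 = 5: 453/17  (> 6, stop)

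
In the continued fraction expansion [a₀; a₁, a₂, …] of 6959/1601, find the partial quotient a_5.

2

⌊6959/1601⌋ = 4, remainder 555
⌊1601/555⌋ = 2, remainder 491
⌊555/491⌋ = 1, remainder 64
⌊491/64⌋ = 7, remainder 43
⌊64/43⌋ = 1, remainder 21
⌊43/21⌋ = 2, remainder 1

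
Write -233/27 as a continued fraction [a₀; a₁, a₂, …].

[-9; 2, 1, 2, 3]

Run the Euclidean algorithm, recording each quotient:
-233 = -9·27 + 10, so a_0 = -9
27 = 2·10 + 7, so a_1 = 2
10 = 1·7 + 3, so a_2 = 1
7 = 2·3 + 1, so a_3 = 2
3 = 3·1 + 0, so a_4 = 3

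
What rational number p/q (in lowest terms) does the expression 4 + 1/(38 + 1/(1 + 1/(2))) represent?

467/116

a_0 = 4: 4/1
a_1 = 38: 153/38
a_2 = 1: 157/39
a_3 = 2: 467/116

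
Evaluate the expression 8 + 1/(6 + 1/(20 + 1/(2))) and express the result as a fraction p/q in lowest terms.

2025/248

Work from the innermost term outward:
Start with 2.
20 + 1/(2/1) = 20 + 1/2 = 41/2
6 + 1/(41/2) = 6 + 2/41 = 248/41
8 + 1/(248/41) = 8 + 41/248 = 2025/248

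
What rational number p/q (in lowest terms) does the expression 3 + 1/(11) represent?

34/11

Start with 11.
3 + 1/(11/1) = 3 + 1/11 = 34/11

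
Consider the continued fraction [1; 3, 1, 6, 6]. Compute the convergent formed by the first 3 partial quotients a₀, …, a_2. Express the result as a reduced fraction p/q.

Start with 1.
3 + 1/(1/1) = 3 + 1/1 = 4/1
1 + 1/(4/1) = 1 + 1/4 = 5/4

5/4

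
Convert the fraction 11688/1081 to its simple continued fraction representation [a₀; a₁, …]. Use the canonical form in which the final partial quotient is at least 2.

[10; 1, 4, 3, 13, 5]

⌊11688/1081⌋ = 10, remainder 878
⌊1081/878⌋ = 1, remainder 203
⌊878/203⌋ = 4, remainder 66
⌊203/66⌋ = 3, remainder 5
⌊66/5⌋ = 13, remainder 1
⌊5/1⌋ = 5, remainder 0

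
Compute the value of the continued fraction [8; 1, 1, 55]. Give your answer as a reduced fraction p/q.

Start with 55.
1 + 1/(55/1) = 1 + 1/55 = 56/55
1 + 1/(56/55) = 1 + 55/56 = 111/56
8 + 1/(111/56) = 8 + 56/111 = 944/111

944/111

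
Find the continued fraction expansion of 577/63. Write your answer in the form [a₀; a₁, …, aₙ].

Run the Euclidean algorithm, recording each quotient:
577 ÷ 63 → quotient 9, remainder 10
63 ÷ 10 → quotient 6, remainder 3
10 ÷ 3 → quotient 3, remainder 1
3 ÷ 1 → quotient 3, remainder 0

[9; 6, 3, 3]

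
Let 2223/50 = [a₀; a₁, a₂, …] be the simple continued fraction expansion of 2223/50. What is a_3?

Run the Euclidean algorithm, recording each quotient:
⌊2223/50⌋ = 44, remainder 23
⌊50/23⌋ = 2, remainder 4
⌊23/4⌋ = 5, remainder 3
⌊4/3⌋ = 1, remainder 1

1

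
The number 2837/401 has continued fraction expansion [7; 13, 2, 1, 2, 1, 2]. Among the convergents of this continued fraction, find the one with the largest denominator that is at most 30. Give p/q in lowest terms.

a_0 = 7: 7/1  (≤ bound)
a_1 = 13: 92/13  (≤ bound)
a_2 = 2: 191/27  (≤ bound)
a_3 = 1: 283/40  (> 30, stop)

191/27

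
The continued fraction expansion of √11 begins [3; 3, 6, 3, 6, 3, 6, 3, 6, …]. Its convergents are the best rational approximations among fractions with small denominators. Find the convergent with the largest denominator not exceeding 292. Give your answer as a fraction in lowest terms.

199/60

List convergents until the denominator exceeds the bound:
a_0 = 3: 3/1  (≤ bound)
a_1 = 3: 10/3  (≤ bound)
a_2 = 6: 63/19  (≤ bound)
a_3 = 3: 199/60  (≤ bound)
a_4 = 6: 1257/379  (> 292, stop)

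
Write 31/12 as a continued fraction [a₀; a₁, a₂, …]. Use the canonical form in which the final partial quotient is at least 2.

Run the Euclidean algorithm, recording each quotient:
⌊31/12⌋ = 2, remainder 7
⌊12/7⌋ = 1, remainder 5
⌊7/5⌋ = 1, remainder 2
⌊5/2⌋ = 2, remainder 1
⌊2/1⌋ = 2, remainder 0

[2; 1, 1, 2, 2]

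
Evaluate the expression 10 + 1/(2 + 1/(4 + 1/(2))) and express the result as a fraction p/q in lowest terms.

a_0 = 10: 10/1
a_1 = 2: 21/2
a_2 = 4: 94/9
a_3 = 2: 209/20

209/20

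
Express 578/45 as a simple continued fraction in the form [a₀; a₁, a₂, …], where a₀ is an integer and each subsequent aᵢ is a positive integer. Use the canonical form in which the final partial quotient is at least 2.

[12; 1, 5, 2, 3]

Repeatedly divide and take the remainder:
⌊578/45⌋ = 12, remainder 38
⌊45/38⌋ = 1, remainder 7
⌊38/7⌋ = 5, remainder 3
⌊7/3⌋ = 2, remainder 1
⌊3/1⌋ = 3, remainder 0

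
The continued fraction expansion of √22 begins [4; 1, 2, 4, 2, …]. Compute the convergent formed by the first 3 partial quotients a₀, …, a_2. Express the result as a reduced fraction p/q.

14/3

a_0 = 4: 4/1
a_1 = 1: 5/1
a_2 = 2: 14/3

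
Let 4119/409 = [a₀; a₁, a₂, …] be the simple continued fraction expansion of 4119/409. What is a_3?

1

Run the Euclidean algorithm, recording each quotient:
⌊4119/409⌋ = 10, remainder 29
⌊409/29⌋ = 14, remainder 3
⌊29/3⌋ = 9, remainder 2
⌊3/2⌋ = 1, remainder 1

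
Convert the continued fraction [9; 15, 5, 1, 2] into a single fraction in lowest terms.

Compute successive convergents:
a_0 = 9: 9/1
a_1 = 15: 136/15
a_2 = 5: 689/76
a_3 = 1: 825/91
a_4 = 2: 2339/258

2339/258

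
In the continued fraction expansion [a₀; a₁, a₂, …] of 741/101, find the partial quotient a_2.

Run the Euclidean algorithm, recording each quotient:
741 = 7·101 + 34, so a_0 = 7
101 = 2·34 + 33, so a_1 = 2
34 = 1·33 + 1, so a_2 = 1

1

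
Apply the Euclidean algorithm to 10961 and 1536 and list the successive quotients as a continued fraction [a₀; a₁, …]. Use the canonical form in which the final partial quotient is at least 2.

Repeatedly divide and take the remainder:
10961 ÷ 1536 → quotient 7, remainder 209
1536 ÷ 209 → quotient 7, remainder 73
209 ÷ 73 → quotient 2, remainder 63
73 ÷ 63 → quotient 1, remainder 10
63 ÷ 10 → quotient 6, remainder 3
10 ÷ 3 → quotient 3, remainder 1
3 ÷ 1 → quotient 3, remainder 0

[7; 7, 2, 1, 6, 3, 3]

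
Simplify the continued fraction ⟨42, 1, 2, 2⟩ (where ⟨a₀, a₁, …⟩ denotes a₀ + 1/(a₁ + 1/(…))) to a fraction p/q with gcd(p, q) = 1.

299/7

Start with 2.
2 + 1/(2/1) = 2 + 1/2 = 5/2
1 + 1/(5/2) = 1 + 2/5 = 7/5
42 + 1/(7/5) = 42 + 5/7 = 299/7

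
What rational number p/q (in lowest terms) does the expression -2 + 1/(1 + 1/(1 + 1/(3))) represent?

Start with 3.
1 + 1/(3/1) = 1 + 1/3 = 4/3
1 + 1/(4/3) = 1 + 3/4 = 7/4
-2 + 1/(7/4) = -2 + 4/7 = -10/7

-10/7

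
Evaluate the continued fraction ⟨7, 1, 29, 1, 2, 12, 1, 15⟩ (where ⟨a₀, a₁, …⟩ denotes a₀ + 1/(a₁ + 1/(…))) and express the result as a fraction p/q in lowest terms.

a_0 = 7: 7/1
a_1 = 1: 8/1
a_2 = 29: 239/30
a_3 = 1: 247/31
a_4 = 2: 733/92
a_5 = 12: 9043/1135
a_6 = 1: 9776/1227
a_7 = 15: 155683/19540

155683/19540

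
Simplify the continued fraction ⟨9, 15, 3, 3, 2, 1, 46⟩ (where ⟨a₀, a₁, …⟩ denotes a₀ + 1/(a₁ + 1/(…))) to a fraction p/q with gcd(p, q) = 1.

Collapse the nested fraction from the inside out:
Start with 46.
1 + 1/(46/1) = 1 + 1/46 = 47/46
2 + 1/(47/46) = 2 + 46/47 = 140/47
3 + 1/(140/47) = 3 + 47/140 = 467/140
3 + 1/(467/140) = 3 + 140/467 = 1541/467
15 + 1/(1541/467) = 15 + 467/1541 = 23582/1541
9 + 1/(23582/1541) = 9 + 1541/23582 = 213779/23582

213779/23582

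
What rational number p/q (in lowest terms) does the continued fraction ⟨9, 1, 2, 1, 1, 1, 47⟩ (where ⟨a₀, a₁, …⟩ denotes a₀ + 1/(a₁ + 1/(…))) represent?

5097/524

Start with 47.
1 + 1/(47/1) = 1 + 1/47 = 48/47
1 + 1/(48/47) = 1 + 47/48 = 95/48
1 + 1/(95/48) = 1 + 48/95 = 143/95
2 + 1/(143/95) = 2 + 95/143 = 381/143
1 + 1/(381/143) = 1 + 143/381 = 524/381
9 + 1/(524/381) = 9 + 381/524 = 5097/524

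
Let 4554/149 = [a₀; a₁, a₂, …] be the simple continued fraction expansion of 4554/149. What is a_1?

1

Apply division with remainder until the remainder is 0:
4554 ÷ 149 → quotient 30, remainder 84
149 ÷ 84 → quotient 1, remainder 65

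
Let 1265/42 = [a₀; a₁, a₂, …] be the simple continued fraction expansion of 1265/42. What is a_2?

1265 ÷ 42 → quotient 30, remainder 5
42 ÷ 5 → quotient 8, remainder 2
5 ÷ 2 → quotient 2, remainder 1

2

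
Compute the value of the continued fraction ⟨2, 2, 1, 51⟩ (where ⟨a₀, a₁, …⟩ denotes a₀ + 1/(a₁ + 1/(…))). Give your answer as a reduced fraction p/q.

362/155

a_0 = 2: 2/1
a_1 = 2: 5/2
a_2 = 1: 7/3
a_3 = 51: 362/155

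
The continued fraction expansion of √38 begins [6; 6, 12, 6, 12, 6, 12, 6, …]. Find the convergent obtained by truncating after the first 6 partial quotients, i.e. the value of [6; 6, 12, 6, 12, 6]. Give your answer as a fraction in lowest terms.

a_0 = 6: 6/1
a_1 = 6: 37/6
a_2 = 12: 450/73
a_3 = 6: 2737/444
a_4 = 12: 33294/5401
a_5 = 6: 202501/32850

202501/32850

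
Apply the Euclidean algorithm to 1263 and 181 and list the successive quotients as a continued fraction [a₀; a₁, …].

[6; 1, 44, 4]

1263 ÷ 181 → quotient 6, remainder 177
181 ÷ 177 → quotient 1, remainder 4
177 ÷ 4 → quotient 44, remainder 1
4 ÷ 1 → quotient 4, remainder 0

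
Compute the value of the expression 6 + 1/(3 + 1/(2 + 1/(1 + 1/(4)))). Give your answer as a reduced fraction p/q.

296/47

Work from the innermost term outward:
Start with 4.
1 + 1/(4/1) = 1 + 1/4 = 5/4
2 + 1/(5/4) = 2 + 4/5 = 14/5
3 + 1/(14/5) = 3 + 5/14 = 47/14
6 + 1/(47/14) = 6 + 14/47 = 296/47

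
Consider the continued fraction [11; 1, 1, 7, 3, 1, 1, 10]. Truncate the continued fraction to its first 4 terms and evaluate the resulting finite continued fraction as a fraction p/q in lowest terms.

Start with 7.
1 + 1/(7/1) = 1 + 1/7 = 8/7
1 + 1/(8/7) = 1 + 7/8 = 15/8
11 + 1/(15/8) = 11 + 8/15 = 173/15

173/15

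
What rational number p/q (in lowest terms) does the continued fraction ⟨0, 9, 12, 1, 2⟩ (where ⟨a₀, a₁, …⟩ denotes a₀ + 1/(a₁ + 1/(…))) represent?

Work from the innermost term outward:
Start with 2.
1 + 1/(2/1) = 1 + 1/2 = 3/2
12 + 1/(3/2) = 12 + 2/3 = 38/3
9 + 1/(38/3) = 9 + 3/38 = 345/38
0 + 1/(345/38) = 0 + 38/345 = 38/345

38/345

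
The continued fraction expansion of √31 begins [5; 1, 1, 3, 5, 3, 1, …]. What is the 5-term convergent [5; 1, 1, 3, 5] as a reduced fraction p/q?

206/37

Start with 5.
3 + 1/(5/1) = 3 + 1/5 = 16/5
1 + 1/(16/5) = 1 + 5/16 = 21/16
1 + 1/(21/16) = 1 + 16/21 = 37/21
5 + 1/(37/21) = 5 + 21/37 = 206/37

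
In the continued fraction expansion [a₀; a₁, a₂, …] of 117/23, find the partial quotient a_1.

Repeatedly divide and take the remainder:
117 = 5·23 + 2, so a_0 = 5
23 = 11·2 + 1, so a_1 = 11

11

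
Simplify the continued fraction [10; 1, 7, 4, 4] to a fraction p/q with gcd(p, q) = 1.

1523/140

Build up convergents one term at a time:
a_0 = 10: 10/1
a_1 = 1: 11/1
a_2 = 7: 87/8
a_3 = 4: 359/33
a_4 = 4: 1523/140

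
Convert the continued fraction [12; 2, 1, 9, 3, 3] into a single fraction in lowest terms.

3691/299

a_0 = 12: 12/1
a_1 = 2: 25/2
a_2 = 1: 37/3
a_3 = 9: 358/29
a_4 = 3: 1111/90
a_5 = 3: 3691/299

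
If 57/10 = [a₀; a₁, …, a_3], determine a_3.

3

57 ÷ 10 → quotient 5, remainder 7
10 ÷ 7 → quotient 1, remainder 3
7 ÷ 3 → quotient 2, remainder 1
3 ÷ 1 → quotient 3, remainder 0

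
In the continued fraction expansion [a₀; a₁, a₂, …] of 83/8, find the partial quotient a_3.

2

Repeatedly divide and take the remainder:
83 = 10·8 + 3, so a_0 = 10
8 = 2·3 + 2, so a_1 = 2
3 = 1·2 + 1, so a_2 = 1
2 = 2·1 + 0, so a_3 = 2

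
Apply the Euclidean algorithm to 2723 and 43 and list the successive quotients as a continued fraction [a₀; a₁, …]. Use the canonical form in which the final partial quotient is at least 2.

[63; 3, 14]

Apply division with remainder until the remainder is 0:
⌊2723/43⌋ = 63, remainder 14
⌊43/14⌋ = 3, remainder 1
⌊14/1⌋ = 14, remainder 0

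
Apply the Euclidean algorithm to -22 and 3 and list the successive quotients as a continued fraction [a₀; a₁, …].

[-8; 1, 2]

-22 = -8·3 + 2, so a_0 = -8
3 = 1·2 + 1, so a_1 = 1
2 = 2·1 + 0, so a_2 = 2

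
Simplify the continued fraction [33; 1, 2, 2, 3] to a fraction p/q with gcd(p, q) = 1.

809/24

Starting at the tail and folding back:
Start with 3.
2 + 1/(3/1) = 2 + 1/3 = 7/3
2 + 1/(7/3) = 2 + 3/7 = 17/7
1 + 1/(17/7) = 1 + 7/17 = 24/17
33 + 1/(24/17) = 33 + 17/24 = 809/24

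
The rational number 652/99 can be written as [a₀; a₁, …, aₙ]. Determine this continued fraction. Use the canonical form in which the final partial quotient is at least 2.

Apply division with remainder until the remainder is 0:
⌊652/99⌋ = 6, remainder 58
⌊99/58⌋ = 1, remainder 41
⌊58/41⌋ = 1, remainder 17
⌊41/17⌋ = 2, remainder 7
⌊17/7⌋ = 2, remainder 3
⌊7/3⌋ = 2, remainder 1
⌊3/1⌋ = 3, remainder 0

[6; 1, 1, 2, 2, 2, 3]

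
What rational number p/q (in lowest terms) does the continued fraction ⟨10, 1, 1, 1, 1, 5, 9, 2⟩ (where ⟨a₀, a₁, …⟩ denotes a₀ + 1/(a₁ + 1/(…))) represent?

5749/542

Build up convergents one term at a time:
a_0 = 10: 10/1
a_1 = 1: 11/1
a_2 = 1: 21/2
a_3 = 1: 32/3
a_4 = 1: 53/5
a_5 = 5: 297/28
a_6 = 9: 2726/257
a_7 = 2: 5749/542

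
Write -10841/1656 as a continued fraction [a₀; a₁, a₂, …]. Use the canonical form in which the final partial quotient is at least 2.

Apply division with remainder until the remainder is 0:
⌊-10841/1656⌋ = -7, remainder 751
⌊1656/751⌋ = 2, remainder 154
⌊751/154⌋ = 4, remainder 135
⌊154/135⌋ = 1, remainder 19
⌊135/19⌋ = 7, remainder 2
⌊19/2⌋ = 9, remainder 1
⌊2/1⌋ = 2, remainder 0

[-7; 2, 4, 1, 7, 9, 2]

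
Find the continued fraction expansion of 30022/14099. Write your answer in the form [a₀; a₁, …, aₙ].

Apply division with remainder until the remainder is 0:
30022 = 2·14099 + 1824, so a_0 = 2
14099 = 7·1824 + 1331, so a_1 = 7
1824 = 1·1331 + 493, so a_2 = 1
1331 = 2·493 + 345, so a_3 = 2
493 = 1·345 + 148, so a_4 = 1
345 = 2·148 + 49, so a_5 = 2
148 = 3·49 + 1, so a_6 = 3
49 = 49·1 + 0, so a_7 = 49

[2; 7, 1, 2, 1, 2, 3, 49]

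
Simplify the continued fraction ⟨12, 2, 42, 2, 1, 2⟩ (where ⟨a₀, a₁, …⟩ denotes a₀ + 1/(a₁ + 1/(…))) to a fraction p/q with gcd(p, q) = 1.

8571/686

Start with 2.
1 + 1/(2/1) = 1 + 1/2 = 3/2
2 + 1/(3/2) = 2 + 2/3 = 8/3
42 + 1/(8/3) = 42 + 3/8 = 339/8
2 + 1/(339/8) = 2 + 8/339 = 686/339
12 + 1/(686/339) = 12 + 339/686 = 8571/686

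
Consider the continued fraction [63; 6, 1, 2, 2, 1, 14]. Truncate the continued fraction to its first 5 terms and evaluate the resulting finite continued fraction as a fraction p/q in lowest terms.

2968/47

Start with 2.
2 + 1/(2/1) = 2 + 1/2 = 5/2
1 + 1/(5/2) = 1 + 2/5 = 7/5
6 + 1/(7/5) = 6 + 5/7 = 47/7
63 + 1/(47/7) = 63 + 7/47 = 2968/47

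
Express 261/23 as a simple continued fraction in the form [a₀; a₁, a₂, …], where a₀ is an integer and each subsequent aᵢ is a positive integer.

261 = 11·23 + 8, so a_0 = 11
23 = 2·8 + 7, so a_1 = 2
8 = 1·7 + 1, so a_2 = 1
7 = 7·1 + 0, so a_3 = 7

[11; 2, 1, 7]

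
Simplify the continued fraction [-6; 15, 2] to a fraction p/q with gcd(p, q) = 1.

Start with 2.
15 + 1/(2/1) = 15 + 1/2 = 31/2
-6 + 1/(31/2) = -6 + 2/31 = -184/31

-184/31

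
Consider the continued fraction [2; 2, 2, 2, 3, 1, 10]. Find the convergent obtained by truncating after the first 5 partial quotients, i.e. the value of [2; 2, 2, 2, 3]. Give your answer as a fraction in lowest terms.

Starting at the tail and folding back:
Start with 3.
2 + 1/(3/1) = 2 + 1/3 = 7/3
2 + 1/(7/3) = 2 + 3/7 = 17/7
2 + 1/(17/7) = 2 + 7/17 = 41/17
2 + 1/(41/17) = 2 + 17/41 = 99/41

99/41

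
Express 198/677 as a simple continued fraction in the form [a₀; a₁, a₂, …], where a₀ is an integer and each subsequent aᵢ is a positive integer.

[0; 3, 2, 2, 1, 1, 2, 6]

198 = 0·677 + 198, so a_0 = 0
677 = 3·198 + 83, so a_1 = 3
198 = 2·83 + 32, so a_2 = 2
83 = 2·32 + 19, so a_3 = 2
32 = 1·19 + 13, so a_4 = 1
19 = 1·13 + 6, so a_5 = 1
13 = 2·6 + 1, so a_6 = 2
6 = 6·1 + 0, so a_7 = 6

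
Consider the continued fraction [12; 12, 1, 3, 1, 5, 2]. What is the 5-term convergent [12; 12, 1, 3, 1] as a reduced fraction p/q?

773/64

Use the convergent recurrence hₖ = aₖ·hₖ₋₁ + hₖ₋₂ (and likewise for the denominators kₖ):
a_0 = 12: 12/1
a_1 = 12: 145/12
a_2 = 1: 157/13
a_3 = 3: 616/51
a_4 = 1: 773/64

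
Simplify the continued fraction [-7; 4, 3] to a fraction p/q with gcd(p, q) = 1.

-88/13

a_0 = -7: -7/1
a_1 = 4: -27/4
a_2 = 3: -88/13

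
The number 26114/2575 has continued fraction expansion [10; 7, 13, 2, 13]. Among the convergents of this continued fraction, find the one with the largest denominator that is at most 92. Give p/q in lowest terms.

a_0 = 10: 10/1  (≤ bound)
a_1 = 7: 71/7  (≤ bound)
a_2 = 13: 933/92  (≤ bound)
a_3 = 2: 1937/191  (> 92, stop)

933/92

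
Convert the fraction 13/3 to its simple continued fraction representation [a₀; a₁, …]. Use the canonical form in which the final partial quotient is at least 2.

[4; 3]

13 = 4·3 + 1, so a_0 = 4
3 = 3·1 + 0, so a_1 = 3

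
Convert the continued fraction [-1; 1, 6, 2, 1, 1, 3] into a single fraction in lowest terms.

-18/133

Start with 3.
1 + 1/(3/1) = 1 + 1/3 = 4/3
1 + 1/(4/3) = 1 + 3/4 = 7/4
2 + 1/(7/4) = 2 + 4/7 = 18/7
6 + 1/(18/7) = 6 + 7/18 = 115/18
1 + 1/(115/18) = 1 + 18/115 = 133/115
-1 + 1/(133/115) = -1 + 115/133 = -18/133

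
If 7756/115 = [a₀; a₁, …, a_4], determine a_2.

3

7756 ÷ 115 → quotient 67, remainder 51
115 ÷ 51 → quotient 2, remainder 13
51 ÷ 13 → quotient 3, remainder 12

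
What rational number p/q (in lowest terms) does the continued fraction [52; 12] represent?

Compute successive convergents:
a_0 = 52: 52/1
a_1 = 12: 625/12

625/12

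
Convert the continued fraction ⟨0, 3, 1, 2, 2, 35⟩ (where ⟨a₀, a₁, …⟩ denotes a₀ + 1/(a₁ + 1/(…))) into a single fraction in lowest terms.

248/921

a_0 = 0: 0/1
a_1 = 3: 1/3
a_2 = 1: 1/4
a_3 = 2: 3/11
a_4 = 2: 7/26
a_5 = 35: 248/921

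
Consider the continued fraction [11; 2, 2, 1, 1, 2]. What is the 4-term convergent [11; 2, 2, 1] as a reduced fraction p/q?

a_0 = 11: 11/1
a_1 = 2: 23/2
a_2 = 2: 57/5
a_3 = 1: 80/7

80/7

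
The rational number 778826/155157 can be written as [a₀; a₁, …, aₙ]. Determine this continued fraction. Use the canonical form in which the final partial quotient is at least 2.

[5; 51, 46, 13, 5]

Repeatedly divide and take the remainder:
778826 ÷ 155157 → quotient 5, remainder 3041
155157 ÷ 3041 → quotient 51, remainder 66
3041 ÷ 66 → quotient 46, remainder 5
66 ÷ 5 → quotient 13, remainder 1
5 ÷ 1 → quotient 5, remainder 0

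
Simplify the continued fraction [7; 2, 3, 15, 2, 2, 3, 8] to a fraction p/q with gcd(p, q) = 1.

115111/15493

Start with 8.
3 + 1/(8/1) = 3 + 1/8 = 25/8
2 + 1/(25/8) = 2 + 8/25 = 58/25
2 + 1/(58/25) = 2 + 25/58 = 141/58
15 + 1/(141/58) = 15 + 58/141 = 2173/141
3 + 1/(2173/141) = 3 + 141/2173 = 6660/2173
2 + 1/(6660/2173) = 2 + 2173/6660 = 15493/6660
7 + 1/(15493/6660) = 7 + 6660/15493 = 115111/15493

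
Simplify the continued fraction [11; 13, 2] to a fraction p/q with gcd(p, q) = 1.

a_0 = 11: 11/1
a_1 = 13: 144/13
a_2 = 2: 299/27

299/27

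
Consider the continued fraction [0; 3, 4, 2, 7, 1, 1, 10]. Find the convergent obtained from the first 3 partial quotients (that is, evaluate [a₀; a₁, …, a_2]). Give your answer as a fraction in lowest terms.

4/13

Start with 4.
3 + 1/(4/1) = 3 + 1/4 = 13/4
0 + 1/(13/4) = 0 + 4/13 = 4/13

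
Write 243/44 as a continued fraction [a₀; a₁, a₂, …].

[5; 1, 1, 10, 2]

243 = 5·44 + 23, so a_0 = 5
44 = 1·23 + 21, so a_1 = 1
23 = 1·21 + 2, so a_2 = 1
21 = 10·2 + 1, so a_3 = 10
2 = 2·1 + 0, so a_4 = 2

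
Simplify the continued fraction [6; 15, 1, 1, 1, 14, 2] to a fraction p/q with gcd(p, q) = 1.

Start with 2.
14 + 1/(2/1) = 14 + 1/2 = 29/2
1 + 1/(29/2) = 1 + 2/29 = 31/29
1 + 1/(31/29) = 1 + 29/31 = 60/31
1 + 1/(60/31) = 1 + 31/60 = 91/60
15 + 1/(91/60) = 15 + 60/91 = 1425/91
6 + 1/(1425/91) = 6 + 91/1425 = 8641/1425

8641/1425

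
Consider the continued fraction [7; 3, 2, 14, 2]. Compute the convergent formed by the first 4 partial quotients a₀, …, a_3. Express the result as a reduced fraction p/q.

Build up convergents one term at a time:
a_0 = 7: 7/1
a_1 = 3: 22/3
a_2 = 2: 51/7
a_3 = 14: 736/101

736/101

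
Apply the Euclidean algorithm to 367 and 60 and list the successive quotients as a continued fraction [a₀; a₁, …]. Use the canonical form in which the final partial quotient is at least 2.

[6; 8, 1, 1, 3]

Repeatedly divide and take the remainder:
367 = 6·60 + 7, so a_0 = 6
60 = 8·7 + 4, so a_1 = 8
7 = 1·4 + 3, so a_2 = 1
4 = 1·3 + 1, so a_3 = 1
3 = 3·1 + 0, so a_4 = 3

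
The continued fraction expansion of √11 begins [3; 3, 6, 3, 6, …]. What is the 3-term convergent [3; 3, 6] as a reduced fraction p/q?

Build up convergents one term at a time:
a_0 = 3: 3/1
a_1 = 3: 10/3
a_2 = 6: 63/19

63/19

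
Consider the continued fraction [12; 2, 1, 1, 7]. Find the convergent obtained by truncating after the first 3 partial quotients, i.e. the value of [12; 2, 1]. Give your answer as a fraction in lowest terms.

37/3

a_0 = 12: 12/1
a_1 = 2: 25/2
a_2 = 1: 37/3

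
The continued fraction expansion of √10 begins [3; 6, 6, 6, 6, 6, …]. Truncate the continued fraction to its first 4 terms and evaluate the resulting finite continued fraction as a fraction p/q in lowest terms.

Collapse the nested fraction from the inside out:
Start with 6.
6 + 1/(6/1) = 6 + 1/6 = 37/6
6 + 1/(37/6) = 6 + 6/37 = 228/37
3 + 1/(228/37) = 3 + 37/228 = 721/228

721/228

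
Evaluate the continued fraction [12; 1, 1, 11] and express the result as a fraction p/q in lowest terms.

288/23

Start with 11.
1 + 1/(11/1) = 1 + 1/11 = 12/11
1 + 1/(12/11) = 1 + 11/12 = 23/12
12 + 1/(23/12) = 12 + 12/23 = 288/23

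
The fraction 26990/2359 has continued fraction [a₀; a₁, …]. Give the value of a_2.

3

Apply division with remainder until the remainder is 0:
26990 = 11·2359 + 1041, so a_0 = 11
2359 = 2·1041 + 277, so a_1 = 2
1041 = 3·277 + 210, so a_2 = 3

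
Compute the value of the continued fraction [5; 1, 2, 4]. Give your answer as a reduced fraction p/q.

Collapse the nested fraction from the inside out:
Start with 4.
2 + 1/(4/1) = 2 + 1/4 = 9/4
1 + 1/(9/4) = 1 + 4/9 = 13/9
5 + 1/(13/9) = 5 + 9/13 = 74/13

74/13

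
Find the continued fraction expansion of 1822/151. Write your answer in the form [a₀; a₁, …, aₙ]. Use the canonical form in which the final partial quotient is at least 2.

[12; 15, 10]

⌊1822/151⌋ = 12, remainder 10
⌊151/10⌋ = 15, remainder 1
⌊10/1⌋ = 10, remainder 0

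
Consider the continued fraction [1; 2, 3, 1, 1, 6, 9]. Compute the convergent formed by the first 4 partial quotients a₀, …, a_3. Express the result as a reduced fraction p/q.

Build up convergents one term at a time:
a_0 = 1: 1/1
a_1 = 2: 3/2
a_2 = 3: 10/7
a_3 = 1: 13/9

13/9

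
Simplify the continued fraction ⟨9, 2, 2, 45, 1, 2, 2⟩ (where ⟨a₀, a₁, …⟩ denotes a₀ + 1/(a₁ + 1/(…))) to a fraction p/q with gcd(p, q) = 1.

a_0 = 9: 9/1
a_1 = 2: 19/2
a_2 = 2: 47/5
a_3 = 45: 2134/227
a_4 = 1: 2181/232
a_5 = 2: 6496/691
a_6 = 2: 15173/1614

15173/1614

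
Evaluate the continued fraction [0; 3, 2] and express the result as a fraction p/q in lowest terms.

2/7

Work from the innermost term outward:
Start with 2.
3 + 1/(2/1) = 3 + 1/2 = 7/2
0 + 1/(7/2) = 0 + 2/7 = 2/7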